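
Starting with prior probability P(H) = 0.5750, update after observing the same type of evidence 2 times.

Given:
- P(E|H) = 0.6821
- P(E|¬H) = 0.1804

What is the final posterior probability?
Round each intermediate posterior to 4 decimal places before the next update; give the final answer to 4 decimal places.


Sequential Bayesian updating:

Initial prior: P(H) = 0.5750

Update 1:
  P(E) = 0.6821 × 0.5750 + 0.1804 × 0.4250 = 0.39220750 + 0.07667000 = 0.46887750
  P(H|E) = 0.39220750 / 0.46887750 = 0.8365

Update 2:
  P(E) = 0.6821 × 0.8365 + 0.1804 × 0.1635 = 0.57057665 + 0.02949540 = 0.60007205
  P(H|E) = 0.57057665 / 0.60007205 = 0.9508

Final posterior: 0.9508


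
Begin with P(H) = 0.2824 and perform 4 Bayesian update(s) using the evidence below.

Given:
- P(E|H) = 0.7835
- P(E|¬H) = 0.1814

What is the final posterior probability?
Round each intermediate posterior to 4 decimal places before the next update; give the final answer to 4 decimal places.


Sequential Bayesian updating:

Initial prior: P(H) = 0.2824

Update 1:
  P(E) = 0.7835 × 0.2824 + 0.1814 × 0.7176 = 0.22126040 + 0.13017264 = 0.35143304
  P(H|E) = 0.22126040 / 0.35143304 = 0.6296

Update 2:
  P(E) = 0.7835 × 0.6296 + 0.1814 × 0.3704 = 0.49329160 + 0.06719056 = 0.56048216
  P(H|E) = 0.49329160 / 0.56048216 = 0.8801

Update 3:
  P(E) = 0.7835 × 0.8801 + 0.1814 × 0.1199 = 0.68955835 + 0.02174986 = 0.71130821
  P(H|E) = 0.68955835 / 0.71130821 = 0.9694

Update 4:
  P(E) = 0.7835 × 0.9694 + 0.1814 × 0.0306 = 0.75952490 + 0.00555084 = 0.76507574
  P(H|E) = 0.75952490 / 0.76507574 = 0.9927

Final posterior: 0.9927


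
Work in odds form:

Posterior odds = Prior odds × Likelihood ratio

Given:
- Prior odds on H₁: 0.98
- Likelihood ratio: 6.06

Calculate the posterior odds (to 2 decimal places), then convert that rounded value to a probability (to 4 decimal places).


Step 1: Calculate posterior odds
Posterior odds = Prior odds × LR
               = 0.98 × 6.06
               = 5.94

Step 2: Convert to probability
P(H₁|E) = Posterior odds / (1 + Posterior odds)
       = 5.94 / (1 + 5.94)
       = 5.94 / 6.94
       = 0.8559

The evidence increased P(H₁) from 0.4949 to 0.8559.


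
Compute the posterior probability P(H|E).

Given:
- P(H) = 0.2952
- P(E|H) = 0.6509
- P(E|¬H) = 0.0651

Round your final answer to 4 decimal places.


Bayes' theorem: P(H|E) = P(E|H) × P(H) / P(E)

Step 1: Calculate P(E) using law of total probability
P(E) = P(E|H)P(H) + P(E|¬H)P(¬H)
     = 0.6509 × 0.2952 + 0.0651 × 0.7048
     = 0.19214568 + 0.04588248
     = 0.23802816

Step 2: Apply Bayes' theorem
P(H|E) = P(E|H) × P(H) / P(E)
       = 0.19214568 / 0.23802816
       = 0.8072


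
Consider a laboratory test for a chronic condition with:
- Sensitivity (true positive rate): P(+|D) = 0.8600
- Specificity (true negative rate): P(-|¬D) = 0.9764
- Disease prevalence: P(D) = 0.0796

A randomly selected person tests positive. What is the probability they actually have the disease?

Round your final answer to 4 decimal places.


Let D = has disease, + = positive test

Given:
- P(D) = 0.0796 (prevalence)
- P(+|D) = 0.8600 (sensitivity)
- P(-|¬D) = 0.9764 (specificity)
- P(+|¬D) = 0.0236 (false positive rate = 1 - specificity)

Step 1: Find P(+)
P(+) = P(+|D)P(D) + P(+|¬D)P(¬D)
     = 0.8600 × 0.0796 + 0.0236 × 0.9204
     = 0.06845600 + 0.02172144
     = 0.09017744

Step 2: Apply Bayes' theorem for P(D|+)
P(D|+) = P(+|D)P(D) / P(+)
       = 0.06845600 / 0.09017744
       = 0.7591


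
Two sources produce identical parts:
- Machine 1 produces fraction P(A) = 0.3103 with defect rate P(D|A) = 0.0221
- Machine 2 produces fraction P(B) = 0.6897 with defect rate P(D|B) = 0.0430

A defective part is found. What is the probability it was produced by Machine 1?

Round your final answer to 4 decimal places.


Let A = from Machine 1, D = defective

Given:
- P(A) = 0.3103, P(B) = 0.6897
- P(D|A) = 0.0221, P(D|B) = 0.0430

Step 1: Find P(D)
P(D) = P(D|A)P(A) + P(D|B)P(B)
     = 0.0221 × 0.3103 + 0.0430 × 0.6897
     = 0.00685763 + 0.02965710
     = 0.03651473

Step 2: Apply Bayes' theorem
P(A|D) = P(D|A)P(A) / P(D)
       = 0.00685763 / 0.03651473
       = 0.1878


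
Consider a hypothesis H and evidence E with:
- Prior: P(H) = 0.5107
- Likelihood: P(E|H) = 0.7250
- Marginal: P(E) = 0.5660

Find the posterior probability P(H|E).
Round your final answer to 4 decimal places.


Using Bayes' theorem:

P(H|E) = P(E|H) × P(H) / P(E)
       = 0.7250 × 0.5107 / 0.5660
       = 0.37025750 / 0.5660
       = 0.6542

The evidence strengthens our belief in H.
Prior: 0.5107 → Posterior: 0.6542


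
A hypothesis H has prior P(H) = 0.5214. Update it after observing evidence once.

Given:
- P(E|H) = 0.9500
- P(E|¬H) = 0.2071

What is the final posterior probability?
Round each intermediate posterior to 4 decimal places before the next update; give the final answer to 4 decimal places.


Sequential Bayesian updating:

Initial prior: P(H) = 0.5214

Update 1:
  P(E) = 0.9500 × 0.5214 + 0.2071 × 0.4786 = 0.49533000 + 0.09911806 = 0.59444806
  P(H|E) = 0.49533000 / 0.59444806 = 0.8333

Final posterior: 0.8333


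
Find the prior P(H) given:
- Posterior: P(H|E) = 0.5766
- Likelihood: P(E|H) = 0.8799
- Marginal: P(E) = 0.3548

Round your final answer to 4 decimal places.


From Bayes' theorem: P(H|E) = P(E|H) × P(H) / P(E)

Rearranging for P(H):
P(H) = P(H|E) × P(E) / P(E|H)
     = 0.5766 × 0.3548 / 0.8799
     = 0.20457768 / 0.8799
     = 0.2325


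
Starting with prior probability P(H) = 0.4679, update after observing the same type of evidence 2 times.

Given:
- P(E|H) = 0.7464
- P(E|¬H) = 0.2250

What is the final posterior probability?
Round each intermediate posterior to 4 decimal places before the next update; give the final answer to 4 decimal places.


Sequential Bayesian updating:

Initial prior: P(H) = 0.4679

Update 1:
  P(E) = 0.7464 × 0.4679 + 0.2250 × 0.5321 = 0.34924056 + 0.11972250 = 0.46896306
  P(H|E) = 0.34924056 / 0.46896306 = 0.7447

Update 2:
  P(E) = 0.7464 × 0.7447 + 0.2250 × 0.2553 = 0.55584408 + 0.05744250 = 0.61328658
  P(H|E) = 0.55584408 / 0.61328658 = 0.9063

Final posterior: 0.9063


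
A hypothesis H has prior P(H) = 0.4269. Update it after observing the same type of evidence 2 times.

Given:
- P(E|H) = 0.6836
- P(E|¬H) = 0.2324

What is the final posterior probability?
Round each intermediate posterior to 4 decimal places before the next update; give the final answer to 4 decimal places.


Sequential Bayesian updating:

Initial prior: P(H) = 0.4269

Update 1:
  P(E) = 0.6836 × 0.4269 + 0.2324 × 0.5731 = 0.29182884 + 0.13318844 = 0.42501728
  P(H|E) = 0.29182884 / 0.42501728 = 0.6866

Update 2:
  P(E) = 0.6836 × 0.6866 + 0.2324 × 0.3134 = 0.46935976 + 0.07283416 = 0.54219392
  P(H|E) = 0.46935976 / 0.54219392 = 0.8657

Final posterior: 0.8657


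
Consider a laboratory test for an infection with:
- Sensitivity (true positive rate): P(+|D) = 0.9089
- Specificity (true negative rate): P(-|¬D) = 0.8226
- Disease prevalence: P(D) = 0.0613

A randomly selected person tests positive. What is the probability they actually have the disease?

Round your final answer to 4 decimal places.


Let D = has disease, + = positive test

Given:
- P(D) = 0.0613 (prevalence)
- P(+|D) = 0.9089 (sensitivity)
- P(-|¬D) = 0.8226 (specificity)
- P(+|¬D) = 0.1774 (false positive rate = 1 - specificity)

Step 1: Find P(+)
P(+) = P(+|D)P(D) + P(+|¬D)P(¬D)
     = 0.9089 × 0.0613 + 0.1774 × 0.9387
     = 0.05571557 + 0.16652538
     = 0.22224095

Step 2: Apply Bayes' theorem for P(D|+)
P(D|+) = P(+|D)P(D) / P(+)
       = 0.05571557 / 0.22224095
       = 0.2507


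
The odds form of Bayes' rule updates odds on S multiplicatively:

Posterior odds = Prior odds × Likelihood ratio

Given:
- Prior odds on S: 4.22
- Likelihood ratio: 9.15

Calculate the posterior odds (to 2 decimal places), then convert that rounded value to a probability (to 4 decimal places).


Step 1: Calculate posterior odds
Posterior odds = Prior odds × LR
               = 4.22 × 9.15
               = 38.61

Step 2: Convert to probability
P(S|E) = Posterior odds / (1 + Posterior odds)
       = 38.61 / (1 + 38.61)
       = 38.61 / 39.61
       = 0.9748

The evidence increased P(S) from 0.8084 to 0.9748.


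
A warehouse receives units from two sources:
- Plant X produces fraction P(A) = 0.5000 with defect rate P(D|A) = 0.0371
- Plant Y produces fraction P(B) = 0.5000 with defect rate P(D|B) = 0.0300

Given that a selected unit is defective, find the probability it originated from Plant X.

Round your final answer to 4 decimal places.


Let A = from Plant X, D = defective

Given:
- P(A) = 0.5000, P(B) = 0.5000
- P(D|A) = 0.0371, P(D|B) = 0.0300

Step 1: Find P(D)
P(D) = P(D|A)P(A) + P(D|B)P(B)
     = 0.0371 × 0.5000 + 0.0300 × 0.5000
     = 0.01855000 + 0.01500000
     = 0.03355000

Step 2: Apply Bayes' theorem
P(A|D) = P(D|A)P(A) / P(D)
       = 0.01855000 / 0.03355000
       = 0.5529


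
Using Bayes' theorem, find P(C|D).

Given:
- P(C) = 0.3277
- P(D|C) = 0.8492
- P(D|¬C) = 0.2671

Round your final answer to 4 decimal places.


Bayes' theorem: P(C|D) = P(D|C) × P(C) / P(D)

Step 1: Calculate P(D) using law of total probability
P(D) = P(D|C)P(C) + P(D|¬C)P(¬C)
     = 0.8492 × 0.3277 + 0.2671 × 0.6723
     = 0.27828284 + 0.17957133
     = 0.45785417

Step 2: Apply Bayes' theorem
P(C|D) = P(D|C) × P(C) / P(D)
       = 0.27828284 / 0.45785417
       = 0.6078


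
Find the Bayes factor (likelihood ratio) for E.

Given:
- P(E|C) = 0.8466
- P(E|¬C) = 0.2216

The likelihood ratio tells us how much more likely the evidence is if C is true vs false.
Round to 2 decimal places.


Likelihood Ratio (LR) = P(E|C) / P(E|¬C)

LR = 0.8466 / 0.2216
   = 3.82

The evidence is 3.82 times more likely if C is true than if C is false.
Because LR exceeds 1, E is evidence for C.


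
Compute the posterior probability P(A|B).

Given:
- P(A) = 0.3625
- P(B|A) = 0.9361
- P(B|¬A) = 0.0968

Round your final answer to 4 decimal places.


Bayes' theorem: P(A|B) = P(B|A) × P(A) / P(B)

Step 1: Calculate P(B) using law of total probability
P(B) = P(B|A)P(A) + P(B|¬A)P(¬A)
     = 0.9361 × 0.3625 + 0.0968 × 0.6375
     = 0.33933625 + 0.06171000
     = 0.40104625

Step 2: Apply Bayes' theorem
P(A|B) = P(B|A) × P(A) / P(B)
       = 0.33933625 / 0.40104625
       = 0.8461


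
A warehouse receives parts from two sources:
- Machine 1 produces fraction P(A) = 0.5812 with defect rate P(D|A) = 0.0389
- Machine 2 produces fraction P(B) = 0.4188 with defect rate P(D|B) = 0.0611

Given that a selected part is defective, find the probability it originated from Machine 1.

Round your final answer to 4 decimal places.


Let A = from Machine 1, D = defective

Given:
- P(A) = 0.5812, P(B) = 0.4188
- P(D|A) = 0.0389, P(D|B) = 0.0611

Step 1: Find P(D)
P(D) = P(D|A)P(A) + P(D|B)P(B)
     = 0.0389 × 0.5812 + 0.0611 × 0.4188
     = 0.02260868 + 0.02558868
     = 0.04819736

Step 2: Apply Bayes' theorem
P(A|D) = P(D|A)P(A) / P(D)
       = 0.02260868 / 0.04819736
       = 0.4691


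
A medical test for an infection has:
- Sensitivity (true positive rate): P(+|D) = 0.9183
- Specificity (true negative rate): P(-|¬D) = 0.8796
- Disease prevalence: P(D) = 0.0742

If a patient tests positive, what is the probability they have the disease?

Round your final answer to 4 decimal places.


Let D = has disease, + = positive test

Given:
- P(D) = 0.0742 (prevalence)
- P(+|D) = 0.9183 (sensitivity)
- P(-|¬D) = 0.8796 (specificity)
- P(+|¬D) = 0.1204 (false positive rate = 1 - specificity)

Step 1: Find P(+)
P(+) = P(+|D)P(D) + P(+|¬D)P(¬D)
     = 0.9183 × 0.0742 + 0.1204 × 0.9258
     = 0.06813786 + 0.11146632
     = 0.17960418

Step 2: Apply Bayes' theorem for P(D|+)
P(D|+) = P(+|D)P(D) / P(+)
       = 0.06813786 / 0.17960418
       = 0.3794


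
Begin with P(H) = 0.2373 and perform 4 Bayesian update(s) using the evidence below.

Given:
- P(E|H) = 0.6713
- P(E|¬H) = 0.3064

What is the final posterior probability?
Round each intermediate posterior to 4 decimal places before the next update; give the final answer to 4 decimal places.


Sequential Bayesian updating:

Initial prior: P(H) = 0.2373

Update 1:
  P(E) = 0.6713 × 0.2373 + 0.3064 × 0.7627 = 0.15929949 + 0.23369128 = 0.39299077
  P(H|E) = 0.15929949 / 0.39299077 = 0.4054

Update 2:
  P(E) = 0.6713 × 0.4054 + 0.3064 × 0.5946 = 0.27214502 + 0.18218544 = 0.45433046
  P(H|E) = 0.27214502 / 0.45433046 = 0.5990

Update 3:
  P(E) = 0.6713 × 0.5990 + 0.3064 × 0.4010 = 0.40210870 + 0.12286640 = 0.52497510
  P(H|E) = 0.40210870 / 0.52497510 = 0.7660

Update 4:
  P(E) = 0.6713 × 0.7660 + 0.3064 × 0.2340 = 0.51421580 + 0.07169760 = 0.58591340
  P(H|E) = 0.51421580 / 0.58591340 = 0.8776

Final posterior: 0.8776


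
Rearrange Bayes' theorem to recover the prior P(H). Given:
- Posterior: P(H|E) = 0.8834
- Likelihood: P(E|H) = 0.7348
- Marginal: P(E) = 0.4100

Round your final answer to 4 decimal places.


From Bayes' theorem: P(H|E) = P(E|H) × P(H) / P(E)

Rearranging for P(H):
P(H) = P(H|E) × P(E) / P(E|H)
     = 0.8834 × 0.4100 / 0.7348
     = 0.36219400 / 0.7348
     = 0.4929


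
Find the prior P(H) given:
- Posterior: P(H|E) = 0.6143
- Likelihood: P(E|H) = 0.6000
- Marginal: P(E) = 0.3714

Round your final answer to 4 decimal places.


From Bayes' theorem: P(H|E) = P(E|H) × P(H) / P(E)

Rearranging for P(H):
P(H) = P(H|E) × P(E) / P(E|H)
     = 0.6143 × 0.3714 / 0.6000
     = 0.22815102 / 0.6000
     = 0.3803


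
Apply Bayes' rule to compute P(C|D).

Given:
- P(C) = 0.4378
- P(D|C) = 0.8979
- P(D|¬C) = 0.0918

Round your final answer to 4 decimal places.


Bayes' theorem: P(C|D) = P(D|C) × P(C) / P(D)

Step 1: Calculate P(D) using law of total probability
P(D) = P(D|C)P(C) + P(D|¬C)P(¬C)
     = 0.8979 × 0.4378 + 0.0918 × 0.5622
     = 0.39310062 + 0.05160996
     = 0.44471058

Step 2: Apply Bayes' theorem
P(C|D) = P(D|C) × P(C) / P(D)
       = 0.39310062 / 0.44471058
       = 0.8839


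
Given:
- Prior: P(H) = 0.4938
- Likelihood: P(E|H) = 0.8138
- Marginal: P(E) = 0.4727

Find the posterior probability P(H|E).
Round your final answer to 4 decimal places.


Using Bayes' theorem:

P(H|E) = P(E|H) × P(H) / P(E)
       = 0.8138 × 0.4938 / 0.4727
       = 0.40185444 / 0.4727
       = 0.8501

The evidence strengthens our belief in H.
Prior: 0.4938 → Posterior: 0.8501


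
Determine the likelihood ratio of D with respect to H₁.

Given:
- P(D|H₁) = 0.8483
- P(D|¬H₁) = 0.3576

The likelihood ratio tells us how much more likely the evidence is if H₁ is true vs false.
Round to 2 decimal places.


Likelihood Ratio (LR) = P(D|H₁) / P(D|¬H₁)

LR = 0.8483 / 0.3576
   = 2.37

The evidence is 2.37 times more likely if H₁ is true than if H₁ is false.
LR > 1, so observing D raises the odds in favor of H₁.


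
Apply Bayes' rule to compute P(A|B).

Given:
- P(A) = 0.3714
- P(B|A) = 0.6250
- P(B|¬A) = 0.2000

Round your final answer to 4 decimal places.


Bayes' theorem: P(A|B) = P(B|A) × P(A) / P(B)

Step 1: Calculate P(B) using law of total probability
P(B) = P(B|A)P(A) + P(B|¬A)P(¬A)
     = 0.6250 × 0.3714 + 0.2000 × 0.6286
     = 0.23212500 + 0.12572000
     = 0.35784500

Step 2: Apply Bayes' theorem
P(A|B) = P(B|A) × P(A) / P(B)
       = 0.23212500 / 0.35784500
       = 0.6487


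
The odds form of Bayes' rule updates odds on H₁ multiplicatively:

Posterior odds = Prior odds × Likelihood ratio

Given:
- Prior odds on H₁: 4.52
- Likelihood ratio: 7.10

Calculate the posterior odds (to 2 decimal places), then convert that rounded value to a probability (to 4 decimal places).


Step 1: Calculate posterior odds
Posterior odds = Prior odds × LR
               = 4.52 × 7.10
               = 32.09

Step 2: Convert to probability
P(H₁|E) = Posterior odds / (1 + Posterior odds)
       = 32.09 / (1 + 32.09)
       = 32.09 / 33.09
       = 0.9698

The evidence increased P(H₁) from 0.8188 to 0.9698.


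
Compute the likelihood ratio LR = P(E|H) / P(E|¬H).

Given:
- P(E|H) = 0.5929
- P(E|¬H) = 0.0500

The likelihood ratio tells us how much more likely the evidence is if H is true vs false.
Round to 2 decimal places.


Likelihood Ratio (LR) = P(E|H) / P(E|¬H)

LR = 0.5929 / 0.0500
   = 11.86

The evidence is 11.86 times more likely if H is true than if H is false.
LR > 1, so observing E raises the odds in favor of H.


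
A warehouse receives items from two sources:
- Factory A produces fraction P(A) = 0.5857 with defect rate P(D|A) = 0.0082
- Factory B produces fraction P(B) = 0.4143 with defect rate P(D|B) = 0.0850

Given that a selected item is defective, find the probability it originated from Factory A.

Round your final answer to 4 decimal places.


Let A = from Factory A, D = defective

Given:
- P(A) = 0.5857, P(B) = 0.4143
- P(D|A) = 0.0082, P(D|B) = 0.0850

Step 1: Find P(D)
P(D) = P(D|A)P(A) + P(D|B)P(B)
     = 0.0082 × 0.5857 + 0.0850 × 0.4143
     = 0.00480274 + 0.03521550
     = 0.04001824

Step 2: Apply Bayes' theorem
P(A|D) = P(D|A)P(A) / P(D)
       = 0.00480274 / 0.04001824
       = 0.1200


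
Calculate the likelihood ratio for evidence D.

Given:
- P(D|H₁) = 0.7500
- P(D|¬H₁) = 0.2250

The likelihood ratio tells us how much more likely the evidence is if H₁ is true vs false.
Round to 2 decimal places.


Likelihood Ratio (LR) = P(D|H₁) / P(D|¬H₁)

LR = 0.7500 / 0.2250
   = 3.33

The evidence is 3.33 times more likely if H₁ is true than if H₁ is false.
Because LR exceeds 1, D is evidence for H₁.


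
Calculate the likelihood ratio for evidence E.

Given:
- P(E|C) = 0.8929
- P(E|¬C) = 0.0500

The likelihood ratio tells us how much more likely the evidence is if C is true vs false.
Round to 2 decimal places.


Likelihood Ratio (LR) = P(E|C) / P(E|¬C)

LR = 0.8929 / 0.0500
   = 17.86

The evidence is 17.86 times more likely if C is true than if C is false.
Because LR exceeds 1, E is evidence for C.


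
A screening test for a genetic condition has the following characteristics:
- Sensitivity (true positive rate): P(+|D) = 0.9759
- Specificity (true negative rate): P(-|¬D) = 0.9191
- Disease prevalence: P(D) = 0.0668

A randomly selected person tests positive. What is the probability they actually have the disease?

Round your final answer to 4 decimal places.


Let D = has disease, + = positive test

Given:
- P(D) = 0.0668 (prevalence)
- P(+|D) = 0.9759 (sensitivity)
- P(-|¬D) = 0.9191 (specificity)
- P(+|¬D) = 0.0809 (false positive rate = 1 - specificity)

Step 1: Find P(+)
P(+) = P(+|D)P(D) + P(+|¬D)P(¬D)
     = 0.9759 × 0.0668 + 0.0809 × 0.9332
     = 0.06519012 + 0.07549588
     = 0.14068600

Step 2: Apply Bayes' theorem for P(D|+)
P(D|+) = P(+|D)P(D) / P(+)
       = 0.06519012 / 0.14068600
       = 0.4634


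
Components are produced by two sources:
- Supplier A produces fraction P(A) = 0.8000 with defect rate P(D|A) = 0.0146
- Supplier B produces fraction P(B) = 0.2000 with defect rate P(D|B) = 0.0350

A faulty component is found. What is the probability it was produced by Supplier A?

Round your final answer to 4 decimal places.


Let A = from Supplier A, D = faulty

Given:
- P(A) = 0.8000, P(B) = 0.2000
- P(D|A) = 0.0146, P(D|B) = 0.0350

Step 1: Find P(D)
P(D) = P(D|A)P(A) + P(D|B)P(B)
     = 0.0146 × 0.8000 + 0.0350 × 0.2000
     = 0.01168000 + 0.00700000
     = 0.01868000

Step 2: Apply Bayes' theorem
P(A|D) = P(D|A)P(A) / P(D)
       = 0.01168000 / 0.01868000
       = 0.6253


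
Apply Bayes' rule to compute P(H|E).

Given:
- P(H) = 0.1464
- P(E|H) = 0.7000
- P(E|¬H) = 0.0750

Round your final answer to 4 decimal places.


Bayes' theorem: P(H|E) = P(E|H) × P(H) / P(E)

Step 1: Calculate P(E) using law of total probability
P(E) = P(E|H)P(H) + P(E|¬H)P(¬H)
     = 0.7000 × 0.1464 + 0.0750 × 0.8536
     = 0.10248000 + 0.06402000
     = 0.16650000

Step 2: Apply Bayes' theorem
P(H|E) = P(E|H) × P(H) / P(E)
       = 0.10248000 / 0.16650000
       = 0.6155


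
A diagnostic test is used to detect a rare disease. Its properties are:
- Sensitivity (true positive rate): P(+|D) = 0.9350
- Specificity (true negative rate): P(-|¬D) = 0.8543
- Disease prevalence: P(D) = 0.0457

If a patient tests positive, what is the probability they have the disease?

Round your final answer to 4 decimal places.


Let D = has disease, + = positive test

Given:
- P(D) = 0.0457 (prevalence)
- P(+|D) = 0.9350 (sensitivity)
- P(-|¬D) = 0.8543 (specificity)
- P(+|¬D) = 0.1457 (false positive rate = 1 - specificity)

Step 1: Find P(+)
P(+) = P(+|D)P(D) + P(+|¬D)P(¬D)
     = 0.9350 × 0.0457 + 0.1457 × 0.9543
     = 0.04272950 + 0.13904151
     = 0.18177101

Step 2: Apply Bayes' theorem for P(D|+)
P(D|+) = P(+|D)P(D) / P(+)
       = 0.04272950 / 0.18177101
       = 0.2351


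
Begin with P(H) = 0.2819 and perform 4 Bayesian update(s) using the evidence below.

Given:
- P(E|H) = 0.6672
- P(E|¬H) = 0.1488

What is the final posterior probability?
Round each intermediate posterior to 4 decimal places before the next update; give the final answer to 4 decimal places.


Sequential Bayesian updating:

Initial prior: P(H) = 0.2819

Update 1:
  P(E) = 0.6672 × 0.2819 + 0.1488 × 0.7181 = 0.18808368 + 0.10685328 = 0.29493696
  P(H|E) = 0.18808368 / 0.29493696 = 0.6377

Update 2:
  P(E) = 0.6672 × 0.6377 + 0.1488 × 0.3623 = 0.42547344 + 0.05391024 = 0.47938368
  P(H|E) = 0.42547344 / 0.47938368 = 0.8875

Update 3:
  P(E) = 0.6672 × 0.8875 + 0.1488 × 0.1125 = 0.59214000 + 0.01674000 = 0.60888000
  P(H|E) = 0.59214000 / 0.60888000 = 0.9725

Update 4:
  P(E) = 0.6672 × 0.9725 + 0.1488 × 0.0275 = 0.64885200 + 0.00409200 = 0.65294400
  P(H|E) = 0.64885200 / 0.65294400 = 0.9937

Final posterior: 0.9937


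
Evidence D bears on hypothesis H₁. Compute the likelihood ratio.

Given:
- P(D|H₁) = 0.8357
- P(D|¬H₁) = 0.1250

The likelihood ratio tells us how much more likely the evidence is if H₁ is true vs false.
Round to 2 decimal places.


Likelihood Ratio (LR) = P(D|H₁) / P(D|¬H₁)

LR = 0.8357 / 0.1250
   = 6.69

The evidence is 6.69 times more likely if H₁ is true than if H₁ is false.
Because LR exceeds 1, D is evidence for H₁.


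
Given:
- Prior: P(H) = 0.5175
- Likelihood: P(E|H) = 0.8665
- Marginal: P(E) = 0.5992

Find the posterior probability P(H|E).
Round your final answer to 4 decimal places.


Using Bayes' theorem:

P(H|E) = P(E|H) × P(H) / P(E)
       = 0.8665 × 0.5175 / 0.5992
       = 0.44841375 / 0.5992
       = 0.7484

The evidence strengthens our belief in H.
Prior: 0.5175 → Posterior: 0.7484


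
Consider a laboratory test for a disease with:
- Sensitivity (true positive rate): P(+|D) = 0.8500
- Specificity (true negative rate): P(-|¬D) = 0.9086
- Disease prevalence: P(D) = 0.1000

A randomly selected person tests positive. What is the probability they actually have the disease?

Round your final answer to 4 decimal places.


Let D = has disease, + = positive test

Given:
- P(D) = 0.1000 (prevalence)
- P(+|D) = 0.8500 (sensitivity)
- P(-|¬D) = 0.9086 (specificity)
- P(+|¬D) = 0.0914 (false positive rate = 1 - specificity)

Step 1: Find P(+)
P(+) = P(+|D)P(D) + P(+|¬D)P(¬D)
     = 0.8500 × 0.1000 + 0.0914 × 0.9000
     = 0.08500000 + 0.08226000
     = 0.16726000

Step 2: Apply Bayes' theorem for P(D|+)
P(D|+) = P(+|D)P(D) / P(+)
       = 0.08500000 / 0.16726000
       = 0.5082


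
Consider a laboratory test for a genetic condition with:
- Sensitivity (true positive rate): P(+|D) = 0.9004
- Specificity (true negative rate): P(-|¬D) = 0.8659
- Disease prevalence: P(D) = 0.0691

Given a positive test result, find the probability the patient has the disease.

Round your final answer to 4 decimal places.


Let D = has disease, + = positive test

Given:
- P(D) = 0.0691 (prevalence)
- P(+|D) = 0.9004 (sensitivity)
- P(-|¬D) = 0.8659 (specificity)
- P(+|¬D) = 0.1341 (false positive rate = 1 - specificity)

Step 1: Find P(+)
P(+) = P(+|D)P(D) + P(+|¬D)P(¬D)
     = 0.9004 × 0.0691 + 0.1341 × 0.9309
     = 0.06221764 + 0.12483369
     = 0.18705133

Step 2: Apply Bayes' theorem for P(D|+)
P(D|+) = P(+|D)P(D) / P(+)
       = 0.06221764 / 0.18705133
       = 0.3326


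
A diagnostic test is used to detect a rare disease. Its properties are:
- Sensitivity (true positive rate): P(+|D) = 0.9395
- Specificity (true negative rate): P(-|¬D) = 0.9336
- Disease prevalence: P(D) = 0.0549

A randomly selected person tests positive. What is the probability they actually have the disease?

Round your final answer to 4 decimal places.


Let D = has disease, + = positive test

Given:
- P(D) = 0.0549 (prevalence)
- P(+|D) = 0.9395 (sensitivity)
- P(-|¬D) = 0.9336 (specificity)
- P(+|¬D) = 0.0664 (false positive rate = 1 - specificity)

Step 1: Find P(+)
P(+) = P(+|D)P(D) + P(+|¬D)P(¬D)
     = 0.9395 × 0.0549 + 0.0664 × 0.9451
     = 0.05157855 + 0.06275464
     = 0.11433319

Step 2: Apply Bayes' theorem for P(D|+)
P(D|+) = P(+|D)P(D) / P(+)
       = 0.05157855 / 0.11433319
       = 0.4511


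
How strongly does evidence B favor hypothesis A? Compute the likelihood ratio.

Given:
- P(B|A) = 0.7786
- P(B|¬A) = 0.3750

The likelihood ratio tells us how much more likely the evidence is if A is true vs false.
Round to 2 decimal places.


Likelihood Ratio (LR) = P(B|A) / P(B|¬A)

LR = 0.7786 / 0.3750
   = 2.08

The evidence is 2.08 times more likely if A is true than if A is false.
Because LR exceeds 1, B is evidence for A.


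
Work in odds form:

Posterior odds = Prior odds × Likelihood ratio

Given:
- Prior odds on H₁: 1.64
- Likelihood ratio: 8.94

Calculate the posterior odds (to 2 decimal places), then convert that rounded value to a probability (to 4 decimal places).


Step 1: Calculate posterior odds
Posterior odds = Prior odds × LR
               = 1.64 × 8.94
               = 14.66

Step 2: Convert to probability
P(H₁|E) = Posterior odds / (1 + Posterior odds)
       = 14.66 / (1 + 14.66)
       = 14.66 / 15.66
       = 0.9361

The evidence increased P(H₁) from 0.6212 to 0.9361.


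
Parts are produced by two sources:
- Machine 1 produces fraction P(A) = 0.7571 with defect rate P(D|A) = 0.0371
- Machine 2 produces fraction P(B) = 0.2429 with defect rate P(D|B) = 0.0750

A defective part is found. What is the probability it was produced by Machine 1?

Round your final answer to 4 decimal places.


Let A = from Machine 1, D = defective

Given:
- P(A) = 0.7571, P(B) = 0.2429
- P(D|A) = 0.0371, P(D|B) = 0.0750

Step 1: Find P(D)
P(D) = P(D|A)P(A) + P(D|B)P(B)
     = 0.0371 × 0.7571 + 0.0750 × 0.2429
     = 0.02808841 + 0.01821750
     = 0.04630591

Step 2: Apply Bayes' theorem
P(A|D) = P(D|A)P(A) / P(D)
       = 0.02808841 / 0.04630591
       = 0.6066


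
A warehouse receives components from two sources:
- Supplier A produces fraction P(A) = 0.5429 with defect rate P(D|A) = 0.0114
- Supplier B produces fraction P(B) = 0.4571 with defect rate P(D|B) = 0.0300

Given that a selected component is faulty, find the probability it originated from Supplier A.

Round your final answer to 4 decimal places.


Let A = from Supplier A, D = faulty

Given:
- P(A) = 0.5429, P(B) = 0.4571
- P(D|A) = 0.0114, P(D|B) = 0.0300

Step 1: Find P(D)
P(D) = P(D|A)P(A) + P(D|B)P(B)
     = 0.0114 × 0.5429 + 0.0300 × 0.4571
     = 0.00618906 + 0.01371300
     = 0.01990206

Step 2: Apply Bayes' theorem
P(A|D) = P(D|A)P(A) / P(D)
       = 0.00618906 / 0.01990206
       = 0.3110


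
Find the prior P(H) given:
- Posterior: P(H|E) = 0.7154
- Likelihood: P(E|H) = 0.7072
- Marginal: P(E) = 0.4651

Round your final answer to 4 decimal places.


From Bayes' theorem: P(H|E) = P(E|H) × P(H) / P(E)

Rearranging for P(H):
P(H) = P(H|E) × P(E) / P(E|H)
     = 0.7154 × 0.4651 / 0.7072
     = 0.33273254 / 0.7072
     = 0.4705


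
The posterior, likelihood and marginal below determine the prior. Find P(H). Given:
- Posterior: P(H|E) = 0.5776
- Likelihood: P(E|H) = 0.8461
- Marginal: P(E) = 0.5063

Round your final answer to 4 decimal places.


From Bayes' theorem: P(H|E) = P(E|H) × P(H) / P(E)

Rearranging for P(H):
P(H) = P(H|E) × P(E) / P(E|H)
     = 0.5776 × 0.5063 / 0.8461
     = 0.29243888 / 0.8461
     = 0.3456


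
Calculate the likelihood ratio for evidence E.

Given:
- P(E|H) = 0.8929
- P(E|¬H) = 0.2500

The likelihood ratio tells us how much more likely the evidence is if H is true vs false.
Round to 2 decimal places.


Likelihood Ratio (LR) = P(E|H) / P(E|¬H)

LR = 0.8929 / 0.2500
   = 3.57

The evidence is 3.57 times more likely if H is true than if H is false.
LR > 1, so observing E raises the odds in favor of H.


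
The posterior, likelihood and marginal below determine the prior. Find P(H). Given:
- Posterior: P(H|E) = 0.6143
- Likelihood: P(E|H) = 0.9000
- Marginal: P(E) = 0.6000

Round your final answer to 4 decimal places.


From Bayes' theorem: P(H|E) = P(E|H) × P(H) / P(E)

Rearranging for P(H):
P(H) = P(H|E) × P(E) / P(E|H)
     = 0.6143 × 0.6000 / 0.9000
     = 0.36858000 / 0.9000
     = 0.4095


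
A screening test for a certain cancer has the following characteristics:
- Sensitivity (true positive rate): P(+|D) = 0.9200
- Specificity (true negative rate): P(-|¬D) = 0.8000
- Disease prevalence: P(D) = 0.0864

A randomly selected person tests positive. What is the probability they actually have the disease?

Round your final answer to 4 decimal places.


Let D = has disease, + = positive test

Given:
- P(D) = 0.0864 (prevalence)
- P(+|D) = 0.9200 (sensitivity)
- P(-|¬D) = 0.8000 (specificity)
- P(+|¬D) = 0.2000 (false positive rate = 1 - specificity)

Step 1: Find P(+)
P(+) = P(+|D)P(D) + P(+|¬D)P(¬D)
     = 0.9200 × 0.0864 + 0.2000 × 0.9136
     = 0.07948800 + 0.18272000
     = 0.26220800

Step 2: Apply Bayes' theorem for P(D|+)
P(D|+) = P(+|D)P(D) / P(+)
       = 0.07948800 / 0.26220800
       = 0.3031


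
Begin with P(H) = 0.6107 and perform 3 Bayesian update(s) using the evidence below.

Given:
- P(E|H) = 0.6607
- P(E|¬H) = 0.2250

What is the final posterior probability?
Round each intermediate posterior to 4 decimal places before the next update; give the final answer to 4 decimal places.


Sequential Bayesian updating:

Initial prior: P(H) = 0.6107

Update 1:
  P(E) = 0.6607 × 0.6107 + 0.2250 × 0.3893 = 0.40348949 + 0.08759250 = 0.49108199
  P(H|E) = 0.40348949 / 0.49108199 = 0.8216

Update 2:
  P(E) = 0.6607 × 0.8216 + 0.2250 × 0.1784 = 0.54283112 + 0.04014000 = 0.58297112
  P(H|E) = 0.54283112 / 0.58297112 = 0.9311

Update 3:
  P(E) = 0.6607 × 0.9311 + 0.2250 × 0.0689 = 0.61517777 + 0.01550250 = 0.63068027
  P(H|E) = 0.61517777 / 0.63068027 = 0.9754

Final posterior: 0.9754


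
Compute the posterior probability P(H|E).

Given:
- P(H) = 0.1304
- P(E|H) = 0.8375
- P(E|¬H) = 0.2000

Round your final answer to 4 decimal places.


Bayes' theorem: P(H|E) = P(E|H) × P(H) / P(E)

Step 1: Calculate P(E) using law of total probability
P(E) = P(E|H)P(H) + P(E|¬H)P(¬H)
     = 0.8375 × 0.1304 + 0.2000 × 0.8696
     = 0.10921000 + 0.17392000
     = 0.28313000

Step 2: Apply Bayes' theorem
P(H|E) = P(E|H) × P(H) / P(E)
       = 0.10921000 / 0.28313000
       = 0.3857


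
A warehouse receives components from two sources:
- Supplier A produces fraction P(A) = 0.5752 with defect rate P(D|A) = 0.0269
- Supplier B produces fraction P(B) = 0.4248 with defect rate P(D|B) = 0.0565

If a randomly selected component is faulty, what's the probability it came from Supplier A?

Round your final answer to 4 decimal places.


Let A = from Supplier A, D = faulty

Given:
- P(A) = 0.5752, P(B) = 0.4248
- P(D|A) = 0.0269, P(D|B) = 0.0565

Step 1: Find P(D)
P(D) = P(D|A)P(A) + P(D|B)P(B)
     = 0.0269 × 0.5752 + 0.0565 × 0.4248
     = 0.01547288 + 0.02400120
     = 0.03947408

Step 2: Apply Bayes' theorem
P(A|D) = P(D|A)P(A) / P(D)
       = 0.01547288 / 0.03947408
       = 0.3920


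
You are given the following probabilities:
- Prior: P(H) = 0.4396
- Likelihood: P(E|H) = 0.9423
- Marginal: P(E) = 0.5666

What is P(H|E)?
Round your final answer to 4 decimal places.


Using Bayes' theorem:

P(H|E) = P(E|H) × P(H) / P(E)
       = 0.9423 × 0.4396 / 0.5666
       = 0.41423508 / 0.5666
       = 0.7311

The evidence strengthens our belief in H.
Prior: 0.4396 → Posterior: 0.7311


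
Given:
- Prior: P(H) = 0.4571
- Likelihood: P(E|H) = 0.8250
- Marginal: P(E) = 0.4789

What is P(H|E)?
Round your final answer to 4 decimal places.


Using Bayes' theorem:

P(H|E) = P(E|H) × P(H) / P(E)
       = 0.8250 × 0.4571 / 0.4789
       = 0.37710750 / 0.4789
       = 0.7874

The evidence strengthens our belief in H.
Prior: 0.4571 → Posterior: 0.7874


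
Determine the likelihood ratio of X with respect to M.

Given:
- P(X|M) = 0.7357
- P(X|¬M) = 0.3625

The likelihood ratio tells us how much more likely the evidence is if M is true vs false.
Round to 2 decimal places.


Likelihood Ratio (LR) = P(X|M) / P(X|¬M)

LR = 0.7357 / 0.3625
   = 2.03

The evidence is 2.03 times more likely if M is true than if M is false.
Because LR exceeds 1, X is evidence for M.


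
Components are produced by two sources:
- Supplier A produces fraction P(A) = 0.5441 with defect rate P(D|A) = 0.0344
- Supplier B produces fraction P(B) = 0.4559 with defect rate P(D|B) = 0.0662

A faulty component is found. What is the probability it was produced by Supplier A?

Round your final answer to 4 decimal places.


Let A = from Supplier A, D = faulty

Given:
- P(A) = 0.5441, P(B) = 0.4559
- P(D|A) = 0.0344, P(D|B) = 0.0662

Step 1: Find P(D)
P(D) = P(D|A)P(A) + P(D|B)P(B)
     = 0.0344 × 0.5441 + 0.0662 × 0.4559
     = 0.01871704 + 0.03018058
     = 0.04889762

Step 2: Apply Bayes' theorem
P(A|D) = P(D|A)P(A) / P(D)
       = 0.01871704 / 0.04889762
       = 0.3828


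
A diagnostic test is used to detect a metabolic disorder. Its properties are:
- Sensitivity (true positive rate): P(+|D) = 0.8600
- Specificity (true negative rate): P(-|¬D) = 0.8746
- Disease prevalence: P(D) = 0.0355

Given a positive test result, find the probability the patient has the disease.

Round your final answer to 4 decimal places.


Let D = has disease, + = positive test

Given:
- P(D) = 0.0355 (prevalence)
- P(+|D) = 0.8600 (sensitivity)
- P(-|¬D) = 0.8746 (specificity)
- P(+|¬D) = 0.1254 (false positive rate = 1 - specificity)

Step 1: Find P(+)
P(+) = P(+|D)P(D) + P(+|¬D)P(¬D)
     = 0.8600 × 0.0355 + 0.1254 × 0.9645
     = 0.03053000 + 0.12094830
     = 0.15147830

Step 2: Apply Bayes' theorem for P(D|+)
P(D|+) = P(+|D)P(D) / P(+)
       = 0.03053000 / 0.15147830
       = 0.2015


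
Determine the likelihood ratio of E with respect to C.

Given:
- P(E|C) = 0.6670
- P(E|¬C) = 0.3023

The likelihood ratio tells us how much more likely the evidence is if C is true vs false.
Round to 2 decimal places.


Likelihood Ratio (LR) = P(E|C) / P(E|¬C)

LR = 0.6670 / 0.3023
   = 2.21

The evidence is 2.21 times more likely if C is true than if C is false.
Because LR exceeds 1, E is evidence for C.


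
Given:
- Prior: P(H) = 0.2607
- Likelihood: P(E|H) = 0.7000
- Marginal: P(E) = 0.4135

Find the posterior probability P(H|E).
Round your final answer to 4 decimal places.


Using Bayes' theorem:

P(H|E) = P(E|H) × P(H) / P(E)
       = 0.7000 × 0.2607 / 0.4135
       = 0.18249000 / 0.4135
       = 0.4413

The evidence strengthens our belief in H.
Prior: 0.2607 → Posterior: 0.4413


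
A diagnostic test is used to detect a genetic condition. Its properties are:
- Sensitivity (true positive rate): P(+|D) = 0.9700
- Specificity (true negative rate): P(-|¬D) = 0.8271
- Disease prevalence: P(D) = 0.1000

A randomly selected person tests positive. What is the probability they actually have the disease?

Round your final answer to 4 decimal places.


Let D = has disease, + = positive test

Given:
- P(D) = 0.1000 (prevalence)
- P(+|D) = 0.9700 (sensitivity)
- P(-|¬D) = 0.8271 (specificity)
- P(+|¬D) = 0.1729 (false positive rate = 1 - specificity)

Step 1: Find P(+)
P(+) = P(+|D)P(D) + P(+|¬D)P(¬D)
     = 0.9700 × 0.1000 + 0.1729 × 0.9000
     = 0.09700000 + 0.15561000
     = 0.25261000

Step 2: Apply Bayes' theorem for P(D|+)
P(D|+) = P(+|D)P(D) / P(+)
       = 0.09700000 / 0.25261000
       = 0.3840


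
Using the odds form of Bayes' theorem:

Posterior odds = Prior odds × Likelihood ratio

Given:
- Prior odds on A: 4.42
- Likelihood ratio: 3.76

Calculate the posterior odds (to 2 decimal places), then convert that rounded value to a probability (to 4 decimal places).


Step 1: Calculate posterior odds
Posterior odds = Prior odds × LR
               = 4.42 × 3.76
               = 16.62

Step 2: Convert to probability
P(A|E) = Posterior odds / (1 + Posterior odds)
       = 16.62 / (1 + 16.62)
       = 16.62 / 17.62
       = 0.9432

The evidence increased P(A) from 0.8155 to 0.9432.


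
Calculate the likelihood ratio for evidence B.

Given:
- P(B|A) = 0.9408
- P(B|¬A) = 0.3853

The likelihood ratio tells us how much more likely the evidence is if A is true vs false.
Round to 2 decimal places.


Likelihood Ratio (LR) = P(B|A) / P(B|¬A)

LR = 0.9408 / 0.3853
   = 2.44

The evidence is 2.44 times more likely if A is true than if A is false.
LR > 1, so observing B raises the odds in favor of A.


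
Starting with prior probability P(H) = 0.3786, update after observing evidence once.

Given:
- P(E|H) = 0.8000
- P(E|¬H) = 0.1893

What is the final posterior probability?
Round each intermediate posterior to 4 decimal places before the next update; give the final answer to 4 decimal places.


Sequential Bayesian updating:

Initial prior: P(H) = 0.3786

Update 1:
  P(E) = 0.8000 × 0.3786 + 0.1893 × 0.6214 = 0.30288000 + 0.11763102 = 0.42051102
  P(H|E) = 0.30288000 / 0.42051102 = 0.7203

Final posterior: 0.7203


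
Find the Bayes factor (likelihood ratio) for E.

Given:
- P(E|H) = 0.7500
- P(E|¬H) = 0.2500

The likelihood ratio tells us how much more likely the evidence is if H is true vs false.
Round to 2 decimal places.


Likelihood Ratio (LR) = P(E|H) / P(E|¬H)

LR = 0.7500 / 0.2500
   = 3.00

The evidence is 3.00 times more likely if H is true than if H is false.
Because LR exceeds 1, E is evidence for H.


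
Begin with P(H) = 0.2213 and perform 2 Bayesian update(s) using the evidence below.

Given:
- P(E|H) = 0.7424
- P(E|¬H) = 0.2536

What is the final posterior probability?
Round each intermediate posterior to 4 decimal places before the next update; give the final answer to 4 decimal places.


Sequential Bayesian updating:

Initial prior: P(H) = 0.2213

Update 1:
  P(E) = 0.7424 × 0.2213 + 0.2536 × 0.7787 = 0.16429312 + 0.19747832 = 0.36177144
  P(H|E) = 0.16429312 / 0.36177144 = 0.4541

Update 2:
  P(E) = 0.7424 × 0.4541 + 0.2536 × 0.5459 = 0.33712384 + 0.13844024 = 0.47556408
  P(H|E) = 0.33712384 / 0.47556408 = 0.7089

Final posterior: 0.7089


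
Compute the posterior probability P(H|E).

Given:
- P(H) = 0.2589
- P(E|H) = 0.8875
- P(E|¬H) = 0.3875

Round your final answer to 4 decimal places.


Bayes' theorem: P(H|E) = P(E|H) × P(H) / P(E)

Step 1: Calculate P(E) using law of total probability
P(E) = P(E|H)P(H) + P(E|¬H)P(¬H)
     = 0.8875 × 0.2589 + 0.3875 × 0.7411
     = 0.22977375 + 0.28717625
     = 0.51695000

Step 2: Apply Bayes' theorem
P(H|E) = P(E|H) × P(H) / P(E)
       = 0.22977375 / 0.51695000
       = 0.4445


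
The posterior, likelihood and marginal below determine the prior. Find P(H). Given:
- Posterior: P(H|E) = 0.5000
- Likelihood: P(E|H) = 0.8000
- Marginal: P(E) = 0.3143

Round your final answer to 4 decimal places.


From Bayes' theorem: P(H|E) = P(E|H) × P(H) / P(E)

Rearranging for P(H):
P(H) = P(H|E) × P(E) / P(E|H)
     = 0.5000 × 0.3143 / 0.8000
     = 0.15715000 / 0.8000
     = 0.1964


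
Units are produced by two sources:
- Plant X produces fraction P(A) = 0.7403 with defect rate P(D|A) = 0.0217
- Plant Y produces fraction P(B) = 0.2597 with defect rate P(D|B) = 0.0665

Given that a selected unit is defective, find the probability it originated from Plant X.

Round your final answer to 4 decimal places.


Let A = from Plant X, D = defective

Given:
- P(A) = 0.7403, P(B) = 0.2597
- P(D|A) = 0.0217, P(D|B) = 0.0665

Step 1: Find P(D)
P(D) = P(D|A)P(A) + P(D|B)P(B)
     = 0.0217 × 0.7403 + 0.0665 × 0.2597
     = 0.01606451 + 0.01727005
     = 0.03333456

Step 2: Apply Bayes' theorem
P(A|D) = P(D|A)P(A) / P(D)
       = 0.01606451 / 0.03333456
       = 0.4819
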